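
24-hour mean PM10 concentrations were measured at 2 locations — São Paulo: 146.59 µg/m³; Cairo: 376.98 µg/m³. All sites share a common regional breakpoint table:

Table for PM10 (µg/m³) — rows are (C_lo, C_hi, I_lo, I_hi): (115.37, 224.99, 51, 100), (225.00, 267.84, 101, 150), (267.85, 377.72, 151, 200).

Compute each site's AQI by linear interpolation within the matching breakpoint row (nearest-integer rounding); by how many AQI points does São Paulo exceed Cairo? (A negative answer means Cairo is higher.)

São Paulo: 146.59 lies in 115.37–224.99, so I_lo=51, I_hi=100, C_lo=115.37, C_hi=224.99.
(100−51)/(224.99−115.37) × (146.59−115.37) + 51 = 49/109.62 × 31.22 + 51 ≈ 64.96 → 65.
Cairo: row 267.85–377.72 (AQI 151–200). (200−151)·(376.98−267.85)/(377.72−267.85) + 151 = 49·109.13/109.87 + 151 ≈ 199.67 → 200.
AQIs: São Paulo=65, Cairo=200. São Paulo (65) − Cairo (200) = -135.

-135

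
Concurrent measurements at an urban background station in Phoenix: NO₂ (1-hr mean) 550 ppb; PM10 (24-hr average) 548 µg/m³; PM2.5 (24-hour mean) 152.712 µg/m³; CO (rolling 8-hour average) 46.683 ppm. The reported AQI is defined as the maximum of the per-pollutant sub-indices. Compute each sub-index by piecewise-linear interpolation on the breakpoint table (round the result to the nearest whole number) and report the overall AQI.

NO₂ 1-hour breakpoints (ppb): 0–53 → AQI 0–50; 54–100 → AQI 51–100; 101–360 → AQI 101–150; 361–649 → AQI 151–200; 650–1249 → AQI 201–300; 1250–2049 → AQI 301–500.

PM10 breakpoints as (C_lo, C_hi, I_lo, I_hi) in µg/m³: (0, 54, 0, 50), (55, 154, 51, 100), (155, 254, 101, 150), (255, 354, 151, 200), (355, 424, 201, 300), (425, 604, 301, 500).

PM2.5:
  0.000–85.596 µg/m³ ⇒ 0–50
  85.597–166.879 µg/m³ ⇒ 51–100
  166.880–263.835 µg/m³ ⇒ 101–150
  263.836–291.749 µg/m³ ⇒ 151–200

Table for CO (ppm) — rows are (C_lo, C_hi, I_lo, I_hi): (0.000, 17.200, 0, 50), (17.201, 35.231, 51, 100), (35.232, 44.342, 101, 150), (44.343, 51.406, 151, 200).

NO₂: row 361–649 (AQI 151–200). (200−151)·(550−361)/(649−361) + 151 = 49·189/288 + 151 ≈ 183.16 → 183.
PM10 548: bracket 425–604 → index 301–500; slope 199/179, offset 123.
AQI = 301 + 199/179·123 ≈ 437.74 ⇒ 438.
PM2.5: row 85.597–166.879 (AQI 51–100). (100−51)·(152.712−85.597)/(166.879−85.597) + 51 = 49·67.115/81.282 + 51 ≈ 91.46 → 91.
CO: row 44.343–51.406 (AQI 151–200). (200−151)·(46.683−44.343)/(51.406−44.343) + 151 = 49·2.340/7.063 + 151 ≈ 167.23 → 167.
Sub-indices: NO₂→183, PM10→438, PM2.5→91, CO→167. Overall AQI = max = 438; dominant pollutant is PM10.

438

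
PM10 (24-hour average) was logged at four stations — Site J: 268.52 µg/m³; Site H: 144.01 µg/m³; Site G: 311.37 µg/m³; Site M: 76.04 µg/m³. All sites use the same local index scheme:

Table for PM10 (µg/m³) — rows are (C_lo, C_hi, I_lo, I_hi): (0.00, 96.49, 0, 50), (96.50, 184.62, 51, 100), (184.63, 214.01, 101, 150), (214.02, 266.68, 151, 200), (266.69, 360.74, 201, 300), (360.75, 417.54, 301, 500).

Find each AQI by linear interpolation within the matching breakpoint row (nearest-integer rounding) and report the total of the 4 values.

567

Site J 268.52: bracket 266.69–360.74 → index 201–300; slope 99/94.05, offset 1.83.
AQI = 201 + 99/94.05·1.83 ≈ 202.93 ⇒ 203.
Site H: row 96.50–184.62 (AQI 51–100). (100−51)·(144.01−96.50)/(184.62−96.50) + 51 = 49·47.51/88.12 + 51 ≈ 77.42 → 77.
Site G: 311.37 lies in 266.69–360.74, so I_lo=201, I_hi=300, C_lo=266.69, C_hi=360.74.
(300−201)/(360.74−266.69) × (311.37−266.69) + 201 = 99/94.05 × 44.68 + 201 ≈ 248.03 → 248.
Site M 76.04: bracket 0.00–96.49 → index 0–50; slope 50/96.49, offset 76.04.
AQI = 0 + 50/96.49·76.04 ≈ 39.40 ⇒ 39.
AQIs: Site J=203, Site H=77, Site G=248, Site M=39. Sum = 203 + 77 + 248 + 39 = 567.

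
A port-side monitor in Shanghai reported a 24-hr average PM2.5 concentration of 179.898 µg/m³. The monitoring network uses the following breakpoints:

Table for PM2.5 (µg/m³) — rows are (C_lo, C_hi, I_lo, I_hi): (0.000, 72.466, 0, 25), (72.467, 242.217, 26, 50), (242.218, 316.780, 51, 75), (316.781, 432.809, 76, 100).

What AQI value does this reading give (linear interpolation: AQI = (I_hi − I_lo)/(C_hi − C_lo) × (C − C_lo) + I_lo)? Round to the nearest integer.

41

PM2.5: 179.898 ∈ [72.467, 242.217] ↔ index [26, 50].
26 + (179.898−72.467)·(50−26)/(242.217−72.467) = 26 + 107.431·24/169.750 ≈ 41.19, so AQI = 41.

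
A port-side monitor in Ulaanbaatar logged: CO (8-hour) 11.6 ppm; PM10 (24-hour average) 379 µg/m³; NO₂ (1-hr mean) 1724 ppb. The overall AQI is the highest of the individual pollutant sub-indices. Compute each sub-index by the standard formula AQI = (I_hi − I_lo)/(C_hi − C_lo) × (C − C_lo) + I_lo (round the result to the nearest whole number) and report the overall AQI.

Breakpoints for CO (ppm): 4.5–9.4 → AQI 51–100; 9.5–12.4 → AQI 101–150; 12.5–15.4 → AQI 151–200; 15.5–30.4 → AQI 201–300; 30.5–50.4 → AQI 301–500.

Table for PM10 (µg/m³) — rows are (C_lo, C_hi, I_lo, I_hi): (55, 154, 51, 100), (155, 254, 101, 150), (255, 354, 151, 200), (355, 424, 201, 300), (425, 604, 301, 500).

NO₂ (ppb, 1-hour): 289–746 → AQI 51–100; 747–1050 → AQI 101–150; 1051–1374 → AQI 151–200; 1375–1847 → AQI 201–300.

274

CO: 11.6 ∈ [9.5, 12.4] ↔ index [101, 150].
101 + (11.6−9.5)·(150−101)/(12.4−9.5) = 101 + 2.1·49/2.9 ≈ 136.48, so AQI = 136.
PM10: 379 ∈ [355, 424] ↔ index [201, 300].
201 + (379−355)·(300−201)/(424−355) = 201 + 24·99/69 ≈ 235.43, so AQI = 235.
NO₂: row 1375–1847 (AQI 201–300). (300−201)·(1724−1375)/(1847−1375) + 201 = 99·349/472 + 201 ≈ 274.20 → 274.
Sub-indices: CO→136, PM10→235, NO₂→274. Overall AQI = max = 274; dominant pollutant is NO₂.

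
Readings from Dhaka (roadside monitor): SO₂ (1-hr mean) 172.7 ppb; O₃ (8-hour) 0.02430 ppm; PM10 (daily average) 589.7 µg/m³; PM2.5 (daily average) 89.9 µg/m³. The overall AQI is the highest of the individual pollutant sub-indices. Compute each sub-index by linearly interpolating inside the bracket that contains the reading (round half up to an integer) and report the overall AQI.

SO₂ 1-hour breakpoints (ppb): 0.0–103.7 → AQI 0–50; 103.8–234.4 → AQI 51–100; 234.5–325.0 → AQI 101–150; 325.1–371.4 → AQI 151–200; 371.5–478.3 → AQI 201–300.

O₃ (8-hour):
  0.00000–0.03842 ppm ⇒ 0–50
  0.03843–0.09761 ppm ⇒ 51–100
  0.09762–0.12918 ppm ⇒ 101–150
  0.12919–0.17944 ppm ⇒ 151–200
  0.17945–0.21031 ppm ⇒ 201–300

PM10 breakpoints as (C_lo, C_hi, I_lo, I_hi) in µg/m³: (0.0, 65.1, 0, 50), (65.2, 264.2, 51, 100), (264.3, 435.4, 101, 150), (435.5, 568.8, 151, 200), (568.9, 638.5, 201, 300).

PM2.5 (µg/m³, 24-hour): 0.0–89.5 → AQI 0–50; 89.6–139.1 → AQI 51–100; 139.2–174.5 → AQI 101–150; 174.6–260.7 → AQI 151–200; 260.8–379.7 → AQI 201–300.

231

SO₂: 172.7 lies in 103.8–234.4, so I_lo=51, I_hi=100, C_lo=103.8, C_hi=234.4.
(100−51)/(234.4−103.8) × (172.7−103.8) + 51 = 49/130.6 × 68.9 + 51 ≈ 76.85 → 77.
O₃: row 0.00000–0.03842 (AQI 0–50). (50−0)·(0.02430−0.00000)/(0.03842−0.00000) + 0 = 50·0.02430/0.03842 + 0 ≈ 31.62 → 32.
PM10: 589.7 lies in 568.9–638.5, so I_lo=201, I_hi=300, C_lo=568.9, C_hi=638.5.
(300−201)/(638.5−568.9) × (589.7−568.9) + 201 = 99/69.6 × 20.8 + 201 ≈ 230.59 → 231.
PM2.5: row 89.6–139.1 (AQI 51–100). (100−51)·(89.9−89.6)/(139.1−89.6) + 51 = 49·0.3/49.5 + 51 ≈ 51.30 → 51.
Sub-indices: SO₂→77, O₃→32, PM10→231, PM2.5→51. Overall AQI = max = 231; dominant pollutant is PM10.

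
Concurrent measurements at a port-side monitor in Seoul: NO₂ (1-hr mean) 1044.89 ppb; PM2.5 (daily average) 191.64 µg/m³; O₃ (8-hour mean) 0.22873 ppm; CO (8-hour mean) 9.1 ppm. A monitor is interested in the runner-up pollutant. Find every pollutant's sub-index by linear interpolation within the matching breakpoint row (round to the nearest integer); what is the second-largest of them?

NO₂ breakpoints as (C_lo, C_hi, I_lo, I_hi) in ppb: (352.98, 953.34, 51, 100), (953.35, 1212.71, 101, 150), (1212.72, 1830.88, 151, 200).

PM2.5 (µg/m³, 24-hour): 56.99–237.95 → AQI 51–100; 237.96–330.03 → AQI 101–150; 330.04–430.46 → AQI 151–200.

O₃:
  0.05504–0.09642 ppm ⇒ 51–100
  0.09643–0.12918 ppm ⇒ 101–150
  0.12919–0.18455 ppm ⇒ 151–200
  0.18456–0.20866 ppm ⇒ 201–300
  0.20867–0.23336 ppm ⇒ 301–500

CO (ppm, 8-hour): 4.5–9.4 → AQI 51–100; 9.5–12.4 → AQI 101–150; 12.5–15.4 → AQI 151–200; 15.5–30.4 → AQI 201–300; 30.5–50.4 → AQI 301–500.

NO₂ 1044.89: bracket 953.35–1212.71 → index 101–150; slope 49/259.36, offset 91.54.
AQI = 101 + 49/259.36·91.54 ≈ 118.29 ⇒ 118.
PM2.5 191.64: bracket 56.99–237.95 → index 51–100; slope 49/180.96, offset 134.65.
AQI = 51 + 49/180.96·134.65 ≈ 87.46 ⇒ 87.
O₃: 0.22873 lies in 0.20867–0.23336, so I_lo=301, I_hi=500, C_lo=0.20867, C_hi=0.23336.
(500−301)/(0.23336−0.20867) × (0.22873−0.20867) + 301 = 199/0.02469 × 0.02006 + 301 ≈ 462.68 → 463.
CO: 9.1 ∈ [4.5, 9.4] ↔ index [51, 100].
51 + (9.1−4.5)·(100−51)/(9.4−4.5) = 51 + 4.6·49/4.9 ≈ 97.00, so AQI = 97.
Sub-indices: NO₂→118, PM2.5→87, O₃→463, CO→97. Ranked high→low: 463, 118, 97, 87. Second-highest sub-index = 118.

118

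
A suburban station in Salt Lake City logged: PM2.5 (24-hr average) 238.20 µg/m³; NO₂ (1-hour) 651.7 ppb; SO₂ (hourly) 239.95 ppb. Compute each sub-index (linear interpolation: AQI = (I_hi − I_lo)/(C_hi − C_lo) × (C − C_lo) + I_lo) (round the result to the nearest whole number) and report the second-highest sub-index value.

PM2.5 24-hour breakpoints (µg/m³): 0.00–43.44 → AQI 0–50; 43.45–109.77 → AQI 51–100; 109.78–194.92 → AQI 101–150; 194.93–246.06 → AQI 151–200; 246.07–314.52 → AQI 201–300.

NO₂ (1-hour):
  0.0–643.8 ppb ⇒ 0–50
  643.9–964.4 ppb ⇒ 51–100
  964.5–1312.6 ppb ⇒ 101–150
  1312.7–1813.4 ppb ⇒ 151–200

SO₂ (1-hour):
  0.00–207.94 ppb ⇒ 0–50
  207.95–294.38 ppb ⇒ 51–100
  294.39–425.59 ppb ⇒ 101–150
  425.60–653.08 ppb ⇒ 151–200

69

PM2.5: row 194.93–246.06 (AQI 151–200). (200−151)·(238.20−194.93)/(246.06−194.93) + 151 = 49·43.27/51.13 + 151 ≈ 192.47 → 192.
NO₂ 651.7: bracket 643.9–964.4 → index 51–100; slope 49/320.5, offset 7.8.
AQI = 51 + 49/320.5·7.8 ≈ 52.19 ⇒ 52.
SO₂: 239.95 ∈ [207.95, 294.38] ↔ index [51, 100].
51 + (239.95−207.95)·(100−51)/(294.38−207.95) = 51 + 32.00·49/86.43 ≈ 69.14, so AQI = 69.
Sub-indices: PM2.5→192, NO₂→52, SO₂→69. Ranked high→low: 192, 69, 52. Second-highest sub-index = 69.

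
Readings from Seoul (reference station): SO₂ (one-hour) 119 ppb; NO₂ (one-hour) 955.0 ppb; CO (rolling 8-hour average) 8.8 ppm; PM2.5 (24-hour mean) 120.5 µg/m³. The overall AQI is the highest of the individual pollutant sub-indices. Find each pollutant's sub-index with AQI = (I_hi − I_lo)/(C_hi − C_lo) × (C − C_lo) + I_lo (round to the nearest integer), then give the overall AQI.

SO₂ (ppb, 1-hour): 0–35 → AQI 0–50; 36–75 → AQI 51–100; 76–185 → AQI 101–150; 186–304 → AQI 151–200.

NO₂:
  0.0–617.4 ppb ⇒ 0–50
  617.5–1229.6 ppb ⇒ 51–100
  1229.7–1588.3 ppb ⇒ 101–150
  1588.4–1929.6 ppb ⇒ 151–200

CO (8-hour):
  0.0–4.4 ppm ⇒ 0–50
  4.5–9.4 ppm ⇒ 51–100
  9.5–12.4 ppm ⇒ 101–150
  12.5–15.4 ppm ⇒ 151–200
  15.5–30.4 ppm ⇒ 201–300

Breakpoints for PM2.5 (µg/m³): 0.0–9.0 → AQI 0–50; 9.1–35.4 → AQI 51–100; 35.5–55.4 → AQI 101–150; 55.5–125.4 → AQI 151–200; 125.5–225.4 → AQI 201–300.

197

SO₂: 119 ∈ [76, 185] ↔ index [101, 150].
101 + (119−76)·(150−101)/(185−76) = 101 + 43·49/109 ≈ 120.33, so AQI = 120.
NO₂ 955.0: bracket 617.5–1229.6 → index 51–100; slope 49/612.1, offset 337.5.
AQI = 51 + 49/612.1·337.5 ≈ 78.02 ⇒ 78.
CO: row 4.5–9.4 (AQI 51–100). (100−51)·(8.8−4.5)/(9.4−4.5) + 51 = 49·4.3/4.9 + 51 ≈ 94.00 → 94.
PM2.5: 120.5 ∈ [55.5, 125.4] ↔ index [151, 200].
151 + (120.5−55.5)·(200−151)/(125.4−55.5) = 151 + 65.0·49/69.9 ≈ 196.57, so AQI = 197.
Sub-indices: SO₂→120, NO₂→78, CO→94, PM2.5→197. Overall AQI = max = 197; dominant pollutant is PM2.5.
AQI 197: Unhealthy.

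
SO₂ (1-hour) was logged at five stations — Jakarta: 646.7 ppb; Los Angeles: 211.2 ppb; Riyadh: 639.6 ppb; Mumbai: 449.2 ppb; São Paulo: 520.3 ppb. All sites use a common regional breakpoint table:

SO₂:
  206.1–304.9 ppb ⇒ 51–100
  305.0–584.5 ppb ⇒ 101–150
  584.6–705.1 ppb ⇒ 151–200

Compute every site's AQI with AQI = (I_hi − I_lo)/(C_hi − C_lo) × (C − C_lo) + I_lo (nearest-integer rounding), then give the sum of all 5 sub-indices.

Jakarta 646.7: bracket 584.6–705.1 → index 151–200; slope 49/120.5, offset 62.1.
AQI = 151 + 49/120.5·62.1 ≈ 176.25 ⇒ 176.
Los Angeles: row 206.1–304.9 (AQI 51–100). (100−51)·(211.2−206.1)/(304.9−206.1) + 51 = 49·5.1/98.8 + 51 ≈ 53.53 → 54.
Riyadh: row 584.6–705.1 (AQI 151–200). (200−151)·(639.6−584.6)/(705.1−584.6) + 151 = 49·55.0/120.5 + 151 ≈ 173.37 → 173.
Mumbai 449.2: bracket 305.0–584.5 → index 101–150; slope 49/279.5, offset 144.2.
AQI = 101 + 49/279.5·144.2 ≈ 126.28 ⇒ 126.
São Paulo: row 305.0–584.5 (AQI 101–150). (150−101)·(520.3−305.0)/(584.5−305.0) + 101 = 49·215.3/279.5 + 101 ≈ 138.74 → 139.
AQIs: Jakarta=176, Los Angeles=54, Riyadh=173, Mumbai=126, São Paulo=139. Sum = 176 + 54 + 173 + 126 + 139 = 668.

668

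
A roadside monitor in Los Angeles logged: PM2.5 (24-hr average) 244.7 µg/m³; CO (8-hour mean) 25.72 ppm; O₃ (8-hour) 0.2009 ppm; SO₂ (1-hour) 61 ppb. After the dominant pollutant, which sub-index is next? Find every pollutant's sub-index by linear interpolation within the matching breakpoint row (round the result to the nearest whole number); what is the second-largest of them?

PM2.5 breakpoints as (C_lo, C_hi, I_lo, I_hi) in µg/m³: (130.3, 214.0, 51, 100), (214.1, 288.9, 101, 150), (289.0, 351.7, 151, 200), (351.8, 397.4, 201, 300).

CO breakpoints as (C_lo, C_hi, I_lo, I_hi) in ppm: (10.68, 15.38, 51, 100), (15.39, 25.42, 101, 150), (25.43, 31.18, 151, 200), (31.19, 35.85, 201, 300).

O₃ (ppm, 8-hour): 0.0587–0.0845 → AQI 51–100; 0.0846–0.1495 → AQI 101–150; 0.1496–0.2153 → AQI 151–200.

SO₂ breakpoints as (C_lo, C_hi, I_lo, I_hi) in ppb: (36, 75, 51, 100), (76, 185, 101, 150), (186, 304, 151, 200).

153

PM2.5: 244.7 lies in 214.1–288.9, so I_lo=101, I_hi=150, C_lo=214.1, C_hi=288.9.
(150−101)/(288.9−214.1) × (244.7−214.1) + 101 = 49/74.8 × 30.6 + 101 ≈ 121.05 → 121.
CO: 25.72 ∈ [25.43, 31.18] ↔ index [151, 200].
151 + (25.72−25.43)·(200−151)/(31.18−25.43) = 151 + 0.29·49/5.75 ≈ 153.47, so AQI = 153.
O₃ 0.2009: bracket 0.1496–0.2153 → index 151–200; slope 49/0.0657, offset 0.0513.
AQI = 151 + 49/0.0657·0.0513 ≈ 189.26 ⇒ 189.
SO₂: 61 lies in 36–75, so I_lo=51, I_hi=100, C_lo=36, C_hi=75.
(100−51)/(75−36) × (61−36) + 51 = 49/39 × 25 + 51 ≈ 82.41 → 82.
Sub-indices: PM2.5→121, CO→153, O₃→189, SO₂→82. Ranked high→low: 189, 153, 121, 82. Second-highest sub-index = 153.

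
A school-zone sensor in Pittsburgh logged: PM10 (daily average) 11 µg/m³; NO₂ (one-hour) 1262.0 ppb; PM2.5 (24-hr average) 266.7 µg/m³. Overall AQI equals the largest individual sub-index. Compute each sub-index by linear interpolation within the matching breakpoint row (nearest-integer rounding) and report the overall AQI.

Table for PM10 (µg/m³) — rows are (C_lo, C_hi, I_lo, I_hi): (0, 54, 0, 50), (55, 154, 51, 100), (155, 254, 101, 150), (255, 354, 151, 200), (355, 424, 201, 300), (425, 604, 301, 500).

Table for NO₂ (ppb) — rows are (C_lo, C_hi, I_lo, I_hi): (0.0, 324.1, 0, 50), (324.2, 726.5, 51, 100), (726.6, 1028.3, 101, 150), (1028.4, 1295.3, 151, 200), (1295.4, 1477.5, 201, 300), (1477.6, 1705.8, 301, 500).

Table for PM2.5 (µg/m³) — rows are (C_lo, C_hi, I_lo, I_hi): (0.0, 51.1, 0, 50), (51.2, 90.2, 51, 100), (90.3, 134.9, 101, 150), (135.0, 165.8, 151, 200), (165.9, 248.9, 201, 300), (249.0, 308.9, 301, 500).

PM10 11: bracket 0–54 → index 0–50; slope 50/54, offset 11.
AQI = 0 + 50/54·11 ≈ 10.19 ⇒ 10.
NO₂ 1262.0: bracket 1028.4–1295.3 → index 151–200; slope 49/266.9, offset 233.6.
AQI = 151 + 49/266.9·233.6 ≈ 193.89 ⇒ 194.
PM2.5 266.7: bracket 249.0–308.9 → index 301–500; slope 199/59.9, offset 17.7.
AQI = 301 + 199/59.9·17.7 ≈ 359.80 ⇒ 360.
Sub-indices: PM10→10, NO₂→194, PM2.5→360. Overall AQI = max = 360; dominant pollutant is PM2.5.

360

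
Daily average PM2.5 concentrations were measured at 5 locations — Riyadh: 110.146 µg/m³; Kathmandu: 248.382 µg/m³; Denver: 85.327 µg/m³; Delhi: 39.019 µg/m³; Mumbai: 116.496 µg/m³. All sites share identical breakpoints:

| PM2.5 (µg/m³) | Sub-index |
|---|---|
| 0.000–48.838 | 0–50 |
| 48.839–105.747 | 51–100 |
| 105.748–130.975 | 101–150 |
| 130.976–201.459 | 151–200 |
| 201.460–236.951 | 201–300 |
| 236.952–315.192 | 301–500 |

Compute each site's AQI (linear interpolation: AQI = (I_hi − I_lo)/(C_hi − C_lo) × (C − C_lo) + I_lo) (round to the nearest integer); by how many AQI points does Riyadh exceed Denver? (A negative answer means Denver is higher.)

Riyadh 110.146: bracket 105.748–130.975 → index 101–150; slope 49/25.227, offset 4.398.
AQI = 101 + 49/25.227·4.398 ≈ 109.54 ⇒ 110.
Kathmandu: 248.382 lies in 236.952–315.192, so I_lo=301, I_hi=500, C_lo=236.952, C_hi=315.192.
(500−301)/(315.192−236.952) × (248.382−236.952) + 301 = 199/78.240 × 11.430 + 301 ≈ 330.07 → 330.
Denver: 85.327 lies in 48.839–105.747, so I_lo=51, I_hi=100, C_lo=48.839, C_hi=105.747.
(100−51)/(105.747−48.839) × (85.327−48.839) + 51 = 49/56.908 × 36.488 + 51 ≈ 82.42 → 82.
Delhi: 39.019 lies in 0.000–48.838, so I_lo=0, I_hi=50, C_lo=0.000, C_hi=48.838.
(50−0)/(48.838−0.000) × (39.019−0.000) + 0 = 50/48.838 × 39.019 + 0 ≈ 39.95 → 40.
Mumbai: 116.496 lies in 105.748–130.975, so I_lo=101, I_hi=150, C_lo=105.748, C_hi=130.975.
(150−101)/(130.975−105.748) × (116.496−105.748) + 101 = 49/25.227 × 10.748 + 101 ≈ 121.88 → 122.
AQIs: Riyadh=110, Kathmandu=330, Denver=82, Delhi=40, Mumbai=122. Riyadh (110) − Denver (82) = 28.

28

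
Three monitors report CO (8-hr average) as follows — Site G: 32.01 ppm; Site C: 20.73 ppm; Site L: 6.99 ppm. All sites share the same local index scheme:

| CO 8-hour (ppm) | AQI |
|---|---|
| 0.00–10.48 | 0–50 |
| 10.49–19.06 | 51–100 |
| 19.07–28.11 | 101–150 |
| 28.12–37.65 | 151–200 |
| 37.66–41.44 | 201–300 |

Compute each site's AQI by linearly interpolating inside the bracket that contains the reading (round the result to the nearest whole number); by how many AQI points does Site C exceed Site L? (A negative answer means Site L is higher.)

77

Site G: 32.01 lies in 28.12–37.65, so I_lo=151, I_hi=200, C_lo=28.12, C_hi=37.65.
(200−151)/(37.65−28.12) × (32.01−28.12) + 151 = 49/9.53 × 3.89 + 151 ≈ 171.00 → 171.
Site C: row 19.07–28.11 (AQI 101–150). (150−101)·(20.73−19.07)/(28.11−19.07) + 101 = 49·1.66/9.04 + 101 ≈ 110.00 → 110.
Site L: 6.99 lies in 0.00–10.48, so I_lo=0, I_hi=50, C_lo=0.00, C_hi=10.48.
(50−0)/(10.48−0.00) × (6.99−0.00) + 0 = 50/10.48 × 6.99 + 0 ≈ 33.35 → 33.
AQIs: Site G=171, Site C=110, Site L=33. Site C (110) − Site L (33) = 77.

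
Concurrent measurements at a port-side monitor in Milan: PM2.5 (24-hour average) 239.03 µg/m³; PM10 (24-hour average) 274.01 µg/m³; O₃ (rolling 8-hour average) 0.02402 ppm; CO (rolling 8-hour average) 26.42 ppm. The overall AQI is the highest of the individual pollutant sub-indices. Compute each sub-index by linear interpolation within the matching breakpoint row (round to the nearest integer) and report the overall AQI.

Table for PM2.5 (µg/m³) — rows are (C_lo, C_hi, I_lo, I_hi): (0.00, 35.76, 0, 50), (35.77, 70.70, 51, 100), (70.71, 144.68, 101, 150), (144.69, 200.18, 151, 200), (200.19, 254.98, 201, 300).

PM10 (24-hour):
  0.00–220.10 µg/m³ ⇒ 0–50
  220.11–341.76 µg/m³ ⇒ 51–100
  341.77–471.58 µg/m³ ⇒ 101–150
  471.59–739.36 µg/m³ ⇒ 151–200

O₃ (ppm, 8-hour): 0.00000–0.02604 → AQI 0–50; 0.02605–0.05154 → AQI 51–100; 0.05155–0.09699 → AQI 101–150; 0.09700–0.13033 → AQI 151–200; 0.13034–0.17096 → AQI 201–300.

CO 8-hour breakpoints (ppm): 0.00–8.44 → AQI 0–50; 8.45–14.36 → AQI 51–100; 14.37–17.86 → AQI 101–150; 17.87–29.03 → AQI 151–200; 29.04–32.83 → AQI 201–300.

271

PM2.5: 239.03 ∈ [200.19, 254.98] ↔ index [201, 300].
201 + (239.03−200.19)·(300−201)/(254.98−200.19) = 201 + 38.84·99/54.79 ≈ 271.18, so AQI = 271.
PM10: row 220.11–341.76 (AQI 51–100). (100−51)·(274.01−220.11)/(341.76−220.11) + 51 = 49·53.90/121.65 + 51 ≈ 72.71 → 73.
O₃ 0.02402: bracket 0.00000–0.02604 → index 0–50; slope 50/0.02604, offset 0.02402.
AQI = 0 + 50/0.02604·0.02402 ≈ 46.12 ⇒ 46.
CO: 26.42 lies in 17.87–29.03, so I_lo=151, I_hi=200, C_lo=17.87, C_hi=29.03.
(200−151)/(29.03−17.87) × (26.42−17.87) + 151 = 49/11.16 × 8.55 + 151 ≈ 188.54 → 189.
Sub-indices: PM2.5→271, PM10→73, O₃→46, CO→189. Overall AQI = max = 271; dominant pollutant is PM2.5.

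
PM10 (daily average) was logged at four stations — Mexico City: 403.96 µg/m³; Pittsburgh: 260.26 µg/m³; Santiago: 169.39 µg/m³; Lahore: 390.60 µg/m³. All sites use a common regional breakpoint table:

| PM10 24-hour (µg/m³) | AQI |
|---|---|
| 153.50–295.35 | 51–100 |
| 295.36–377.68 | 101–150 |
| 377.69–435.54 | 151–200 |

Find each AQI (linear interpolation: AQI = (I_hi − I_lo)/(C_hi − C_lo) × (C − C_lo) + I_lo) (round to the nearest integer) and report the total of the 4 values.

Mexico City: row 377.69–435.54 (AQI 151–200). (200−151)·(403.96−377.69)/(435.54−377.69) + 151 = 49·26.27/57.85 + 151 ≈ 173.25 → 173.
Pittsburgh: row 153.50–295.35 (AQI 51–100). (100−51)·(260.26−153.50)/(295.35−153.50) + 51 = 49·106.76/141.85 + 51 ≈ 87.88 → 88.
Santiago 169.39: bracket 153.50–295.35 → index 51–100; slope 49/141.85, offset 15.89.
AQI = 51 + 49/141.85·15.89 ≈ 56.49 ⇒ 56.
Lahore 390.60: bracket 377.69–435.54 → index 151–200; slope 49/57.85, offset 12.91.
AQI = 151 + 49/57.85·12.91 ≈ 161.94 ⇒ 162.
AQIs: Mexico City=173, Pittsburgh=88, Santiago=56, Lahore=162. Sum = 173 + 88 + 56 + 162 = 479.

479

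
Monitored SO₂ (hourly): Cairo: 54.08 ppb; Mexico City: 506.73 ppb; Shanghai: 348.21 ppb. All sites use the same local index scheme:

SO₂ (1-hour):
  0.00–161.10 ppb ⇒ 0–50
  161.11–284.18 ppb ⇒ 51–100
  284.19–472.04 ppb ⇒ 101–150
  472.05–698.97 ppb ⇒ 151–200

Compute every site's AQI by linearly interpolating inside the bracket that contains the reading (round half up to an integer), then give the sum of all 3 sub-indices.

Cairo: 54.08 lies in 0.00–161.10, so I_lo=0, I_hi=50, C_lo=0.00, C_hi=161.10.
(50−0)/(161.10−0.00) × (54.08−0.00) + 0 = 50/161.10 × 54.08 + 0 ≈ 16.78 → 17.
Mexico City: row 472.05–698.97 (AQI 151–200). (200−151)·(506.73−472.05)/(698.97−472.05) + 151 = 49·34.68/226.92 + 151 ≈ 158.49 → 158.
Shanghai: 348.21 lies in 284.19–472.04, so I_lo=101, I_hi=150, C_lo=284.19, C_hi=472.04.
(150−101)/(472.04−284.19) × (348.21−284.19) + 101 = 49/187.85 × 64.02 + 101 ≈ 117.70 → 118.
AQIs: Cairo=17, Mexico City=158, Shanghai=118. Sum = 17 + 158 + 118 = 293.

293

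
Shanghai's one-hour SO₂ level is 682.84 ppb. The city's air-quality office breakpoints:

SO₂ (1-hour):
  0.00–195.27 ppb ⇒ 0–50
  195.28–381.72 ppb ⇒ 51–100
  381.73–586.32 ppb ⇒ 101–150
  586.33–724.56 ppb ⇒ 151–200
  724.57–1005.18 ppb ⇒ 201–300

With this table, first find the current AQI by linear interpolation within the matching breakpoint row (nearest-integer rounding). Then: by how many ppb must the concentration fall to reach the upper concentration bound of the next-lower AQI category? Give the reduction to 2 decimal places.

96.52

SO₂: row 586.33–724.56 (AQI 151–200). (200−151)·(682.84−586.33)/(724.56−586.33) + 151 = 49·96.51/138.23 + 151 ≈ 185.21 → 185.
Current AQI 185 is in the Unhealthy range (151–200). The next-lower category tops out at AQI 150, whose upper concentration bound is 586.32 ppb.
Reduction needed = 682.84 − 586.32 = 96.52 ppb.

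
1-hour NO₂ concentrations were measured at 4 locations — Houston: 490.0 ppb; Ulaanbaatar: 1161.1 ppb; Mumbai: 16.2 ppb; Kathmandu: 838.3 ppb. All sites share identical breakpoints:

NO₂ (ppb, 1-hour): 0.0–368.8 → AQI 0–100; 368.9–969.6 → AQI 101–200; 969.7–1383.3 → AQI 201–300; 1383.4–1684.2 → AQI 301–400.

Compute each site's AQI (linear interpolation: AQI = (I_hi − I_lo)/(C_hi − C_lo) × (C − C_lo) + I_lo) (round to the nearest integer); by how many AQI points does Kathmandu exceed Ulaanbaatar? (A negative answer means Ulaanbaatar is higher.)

Houston: row 368.9–969.6 (AQI 101–200). (200−101)·(490.0−368.9)/(969.6−368.9) + 101 = 99·121.1/600.7 + 101 ≈ 120.96 → 121.
Ulaanbaatar: 1161.1 lies in 969.7–1383.3, so I_lo=201, I_hi=300, C_lo=969.7, C_hi=1383.3.
(300−201)/(1383.3−969.7) × (1161.1−969.7) + 201 = 99/413.6 × 191.4 + 201 ≈ 246.81 → 247.
Mumbai: row 0.0–368.8 (AQI 0–100). (100−0)·(16.2−0.0)/(368.8−0.0) + 0 = 100·16.2/368.8 + 0 ≈ 4.39 → 4.
Kathmandu: 838.3 ∈ [368.9, 969.6] ↔ index [101, 200].
101 + (838.3−368.9)·(200−101)/(969.6−368.9) = 101 + 469.4·99/600.7 ≈ 178.36, so AQI = 178.
AQIs: Houston=121, Ulaanbaatar=247, Mumbai=4, Kathmandu=178. Kathmandu (178) − Ulaanbaatar (247) = -69.

-69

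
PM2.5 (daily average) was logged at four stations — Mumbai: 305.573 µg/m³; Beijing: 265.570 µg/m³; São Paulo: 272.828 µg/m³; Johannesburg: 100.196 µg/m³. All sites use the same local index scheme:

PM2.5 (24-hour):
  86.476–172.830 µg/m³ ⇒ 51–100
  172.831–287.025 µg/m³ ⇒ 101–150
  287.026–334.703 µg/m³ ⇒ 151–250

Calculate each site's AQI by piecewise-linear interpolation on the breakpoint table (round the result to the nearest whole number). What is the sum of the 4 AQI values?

534

Mumbai: row 287.026–334.703 (AQI 151–250). (250−151)·(305.573−287.026)/(334.703−287.026) + 151 = 99·18.547/47.677 + 151 ≈ 189.51 → 190.
Beijing 265.570: bracket 172.831–287.025 → index 101–150; slope 49/114.194, offset 92.739.
AQI = 101 + 49/114.194·92.739 ≈ 140.79 ⇒ 141.
São Paulo: row 172.831–287.025 (AQI 101–150). (150−101)·(272.828−172.831)/(287.025−172.831) + 101 = 49·99.997/114.194 + 101 ≈ 143.91 → 144.
Johannesburg: 100.196 ∈ [86.476, 172.830] ↔ index [51, 100].
51 + (100.196−86.476)·(100−51)/(172.830−86.476) = 51 + 13.720·49/86.354 ≈ 58.79, so AQI = 59.
AQIs: Mumbai=190, Beijing=141, São Paulo=144, Johannesburg=59. Sum = 190 + 141 + 144 + 59 = 534.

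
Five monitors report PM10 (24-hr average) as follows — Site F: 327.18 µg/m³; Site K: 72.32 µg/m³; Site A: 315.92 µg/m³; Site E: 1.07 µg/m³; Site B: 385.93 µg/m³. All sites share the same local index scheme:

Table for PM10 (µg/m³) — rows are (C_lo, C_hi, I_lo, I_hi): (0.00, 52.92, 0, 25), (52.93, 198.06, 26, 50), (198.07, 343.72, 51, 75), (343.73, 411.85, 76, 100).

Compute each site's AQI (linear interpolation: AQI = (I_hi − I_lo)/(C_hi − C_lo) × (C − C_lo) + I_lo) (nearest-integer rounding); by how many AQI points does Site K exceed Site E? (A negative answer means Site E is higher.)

28

Site F: row 198.07–343.72 (AQI 51–75). (75−51)·(327.18−198.07)/(343.72−198.07) + 51 = 24·129.11/145.65 + 51 ≈ 72.27 → 72.
Site K: 72.32 lies in 52.93–198.06, so I_lo=26, I_hi=50, C_lo=52.93, C_hi=198.06.
(50−26)/(198.06−52.93) × (72.32−52.93) + 26 = 24/145.13 × 19.39 + 26 ≈ 29.21 → 29.
Site A 315.92: bracket 198.07–343.72 → index 51–75; slope 24/145.65, offset 117.85.
AQI = 51 + 24/145.65·117.85 ≈ 70.42 ⇒ 70.
Site E: 1.07 ∈ [0.00, 52.92] ↔ index [0, 25].
0 + (1.07−0.00)·(25−0)/(52.92−0.00) = 0 + 1.07·25/52.92 ≈ 0.51, so AQI = 1.
Site B: row 343.73–411.85 (AQI 76–100). (100−76)·(385.93−343.73)/(411.85−343.73) + 76 = 24·42.20/68.12 + 76 ≈ 90.87 → 91.
AQIs: Site F=72, Site K=29, Site A=70, Site E=1, Site B=91. Site K (29) − Site E (1) = 28.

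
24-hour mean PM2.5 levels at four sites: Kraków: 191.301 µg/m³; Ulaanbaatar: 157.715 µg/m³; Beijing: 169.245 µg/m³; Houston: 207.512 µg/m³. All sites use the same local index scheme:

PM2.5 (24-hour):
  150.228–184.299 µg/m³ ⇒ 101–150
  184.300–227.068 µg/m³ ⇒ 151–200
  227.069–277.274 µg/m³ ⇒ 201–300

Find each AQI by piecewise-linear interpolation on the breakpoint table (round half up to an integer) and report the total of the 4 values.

Kraków: row 184.300–227.068 (AQI 151–200). (200−151)·(191.301−184.300)/(227.068−184.300) + 151 = 49·7.001/42.768 + 151 ≈ 159.02 → 159.
Ulaanbaatar: 157.715 ∈ [150.228, 184.299] ↔ index [101, 150].
101 + (157.715−150.228)·(150−101)/(184.299−150.228) = 101 + 7.487·49/34.071 ≈ 111.77, so AQI = 112.
Beijing 169.245: bracket 150.228–184.299 → index 101–150; slope 49/34.071, offset 19.017.
AQI = 101 + 49/34.071·19.017 ≈ 128.35 ⇒ 128.
Houston: row 184.300–227.068 (AQI 151–200). (200−151)·(207.512−184.300)/(227.068−184.300) + 151 = 49·23.212/42.768 + 151 ≈ 177.59 → 178.
AQIs: Kraków=159, Ulaanbaatar=112, Beijing=128, Houston=178. Sum = 159 + 112 + 128 + 178 = 577.

577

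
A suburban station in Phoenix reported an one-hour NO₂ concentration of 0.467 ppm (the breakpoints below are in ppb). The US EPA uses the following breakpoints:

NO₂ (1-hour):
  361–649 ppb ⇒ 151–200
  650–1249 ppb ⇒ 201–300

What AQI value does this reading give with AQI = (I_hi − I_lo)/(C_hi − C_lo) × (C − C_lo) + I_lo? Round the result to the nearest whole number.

Convert: 0.467 ppm = 467 ppb.
NO₂: 467 ∈ [361, 649] ↔ index [151, 200].
151 + (467−361)·(200−151)/(649−361) = 151 + 106·49/288 ≈ 169.03, so AQI = 169.

169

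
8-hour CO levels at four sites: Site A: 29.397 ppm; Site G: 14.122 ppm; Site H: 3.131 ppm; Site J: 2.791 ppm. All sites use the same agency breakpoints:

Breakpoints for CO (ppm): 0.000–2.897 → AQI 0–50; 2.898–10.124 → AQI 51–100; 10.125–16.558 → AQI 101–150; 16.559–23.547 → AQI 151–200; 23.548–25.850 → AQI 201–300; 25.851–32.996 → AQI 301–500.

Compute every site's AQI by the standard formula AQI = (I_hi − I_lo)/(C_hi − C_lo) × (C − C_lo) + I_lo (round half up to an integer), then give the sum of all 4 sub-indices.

Site A: 29.397 lies in 25.851–32.996, so I_lo=301, I_hi=500, C_lo=25.851, C_hi=32.996.
(500−301)/(32.996−25.851) × (29.397−25.851) + 301 = 199/7.145 × 3.546 + 301 ≈ 399.76 → 400.
Site G: 14.122 lies in 10.125–16.558, so I_lo=101, I_hi=150, C_lo=10.125, C_hi=16.558.
(150−101)/(16.558−10.125) × (14.122−10.125) + 101 = 49/6.433 × 3.997 + 101 ≈ 131.45 → 131.
Site H: 3.131 ∈ [2.898, 10.124] ↔ index [51, 100].
51 + (3.131−2.898)·(100−51)/(10.124−2.898) = 51 + 0.233·49/7.226 ≈ 52.58, so AQI = 53.
Site J: 2.791 ∈ [0.000, 2.897] ↔ index [0, 50].
0 + (2.791−0.000)·(50−0)/(2.897−0.000) = 0 + 2.791·50/2.897 ≈ 48.17, so AQI = 48.
AQIs: Site A=400, Site G=131, Site H=53, Site J=48. Sum = 400 + 131 + 53 + 48 = 632.

632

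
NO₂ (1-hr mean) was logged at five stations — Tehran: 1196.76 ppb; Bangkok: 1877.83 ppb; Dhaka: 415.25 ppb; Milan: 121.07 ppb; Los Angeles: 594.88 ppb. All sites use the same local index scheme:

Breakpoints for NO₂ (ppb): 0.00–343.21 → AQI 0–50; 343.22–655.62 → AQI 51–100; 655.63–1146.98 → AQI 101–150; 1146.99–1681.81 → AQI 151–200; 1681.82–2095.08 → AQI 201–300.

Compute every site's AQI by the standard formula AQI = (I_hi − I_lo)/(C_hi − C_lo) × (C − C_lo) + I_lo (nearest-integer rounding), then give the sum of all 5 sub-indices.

Tehran: row 1146.99–1681.81 (AQI 151–200). (200−151)·(1196.76−1146.99)/(1681.81−1146.99) + 151 = 49·49.77/534.82 + 151 ≈ 155.56 → 156.
Bangkok: 1877.83 lies in 1681.82–2095.08, so I_lo=201, I_hi=300, C_lo=1681.82, C_hi=2095.08.
(300−201)/(2095.08−1681.82) × (1877.83−1681.82) + 201 = 99/413.26 × 196.01 + 201 ≈ 247.96 → 248.
Dhaka: 415.25 lies in 343.22–655.62, so I_lo=51, I_hi=100, C_lo=343.22, C_hi=655.62.
(100−51)/(655.62−343.22) × (415.25−343.22) + 51 = 49/312.40 × 72.03 + 51 ≈ 62.30 → 62.
Milan: 121.07 ∈ [0.00, 343.21] ↔ index [0, 50].
0 + (121.07−0.00)·(50−0)/(343.21−0.00) = 0 + 121.07·50/343.21 ≈ 17.64, so AQI = 18.
Los Angeles 594.88: bracket 343.22–655.62 → index 51–100; slope 49/312.40, offset 251.66.
AQI = 51 + 49/312.40·251.66 ≈ 90.47 ⇒ 90.
AQIs: Tehran=156, Bangkok=248, Dhaka=62, Milan=18, Los Angeles=90. Sum = 156 + 248 + 62 + 18 + 90 = 574.

574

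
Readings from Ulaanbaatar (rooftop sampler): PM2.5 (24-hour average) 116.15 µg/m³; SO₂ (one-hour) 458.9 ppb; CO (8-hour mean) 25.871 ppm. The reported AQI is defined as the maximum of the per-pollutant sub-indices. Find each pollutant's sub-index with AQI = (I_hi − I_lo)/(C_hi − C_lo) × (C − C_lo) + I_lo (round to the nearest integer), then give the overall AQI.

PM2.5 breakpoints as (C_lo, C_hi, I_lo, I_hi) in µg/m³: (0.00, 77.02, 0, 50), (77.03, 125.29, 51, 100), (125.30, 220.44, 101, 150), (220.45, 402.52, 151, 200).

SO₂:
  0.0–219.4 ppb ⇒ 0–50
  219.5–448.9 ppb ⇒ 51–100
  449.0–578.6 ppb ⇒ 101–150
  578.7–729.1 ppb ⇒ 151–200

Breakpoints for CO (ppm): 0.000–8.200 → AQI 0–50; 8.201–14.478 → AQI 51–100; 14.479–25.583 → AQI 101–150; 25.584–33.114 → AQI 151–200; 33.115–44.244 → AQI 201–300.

PM2.5 116.15: bracket 77.03–125.29 → index 51–100; slope 49/48.26, offset 39.12.
AQI = 51 + 49/48.26·39.12 ≈ 90.72 ⇒ 91.
SO₂ 458.9: bracket 449.0–578.6 → index 101–150; slope 49/129.6, offset 9.9.
AQI = 101 + 49/129.6·9.9 ≈ 104.74 ⇒ 105.
CO: 25.871 lies in 25.584–33.114, so I_lo=151, I_hi=200, C_lo=25.584, C_hi=33.114.
(200−151)/(33.114−25.584) × (25.871−25.584) + 151 = 49/7.530 × 0.287 + 151 ≈ 152.87 → 153.
Sub-indices: PM2.5→91, SO₂→105, CO→153. Overall AQI = max = 153; dominant pollutant is CO.

153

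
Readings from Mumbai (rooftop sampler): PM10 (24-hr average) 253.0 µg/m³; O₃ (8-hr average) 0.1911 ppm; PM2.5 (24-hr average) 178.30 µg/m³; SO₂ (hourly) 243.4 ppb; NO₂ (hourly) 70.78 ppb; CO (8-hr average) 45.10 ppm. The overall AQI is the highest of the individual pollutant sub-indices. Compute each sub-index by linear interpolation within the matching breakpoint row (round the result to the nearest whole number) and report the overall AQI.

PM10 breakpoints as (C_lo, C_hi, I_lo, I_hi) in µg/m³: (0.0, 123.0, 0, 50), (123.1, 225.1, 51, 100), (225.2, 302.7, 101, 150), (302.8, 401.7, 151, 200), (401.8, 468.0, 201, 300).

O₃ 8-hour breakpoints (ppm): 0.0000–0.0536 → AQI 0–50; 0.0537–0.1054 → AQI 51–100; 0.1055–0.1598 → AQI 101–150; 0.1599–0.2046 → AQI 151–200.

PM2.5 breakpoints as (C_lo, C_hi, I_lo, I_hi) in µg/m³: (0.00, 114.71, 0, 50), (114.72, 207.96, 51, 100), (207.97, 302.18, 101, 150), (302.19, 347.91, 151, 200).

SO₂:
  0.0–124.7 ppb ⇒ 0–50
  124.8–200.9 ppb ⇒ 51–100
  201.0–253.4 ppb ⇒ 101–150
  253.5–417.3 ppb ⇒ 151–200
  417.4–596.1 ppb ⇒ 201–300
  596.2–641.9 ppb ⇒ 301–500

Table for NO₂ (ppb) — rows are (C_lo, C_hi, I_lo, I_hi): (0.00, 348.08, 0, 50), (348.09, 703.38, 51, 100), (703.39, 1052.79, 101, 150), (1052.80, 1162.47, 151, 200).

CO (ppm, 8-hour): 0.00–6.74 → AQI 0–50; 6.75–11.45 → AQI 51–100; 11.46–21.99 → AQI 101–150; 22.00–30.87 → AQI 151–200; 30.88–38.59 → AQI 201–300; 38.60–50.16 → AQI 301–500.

413

PM10: 253.0 ∈ [225.2, 302.7] ↔ index [101, 150].
101 + (253.0−225.2)·(150−101)/(302.7−225.2) = 101 + 27.8·49/77.5 ≈ 118.58, so AQI = 119.
O₃: 0.1911 ∈ [0.1599, 0.2046] ↔ index [151, 200].
151 + (0.1911−0.1599)·(200−151)/(0.2046−0.1599) = 151 + 0.0312·49/0.0447 ≈ 185.20, so AQI = 185.
PM2.5 178.30: bracket 114.72–207.96 → index 51–100; slope 49/93.24, offset 63.58.
AQI = 51 + 49/93.24·63.58 ≈ 84.41 ⇒ 84.
SO₂: row 201.0–253.4 (AQI 101–150). (150−101)·(243.4−201.0)/(253.4−201.0) + 101 = 49·42.4/52.4 + 101 ≈ 140.65 → 141.
NO₂: row 0.00–348.08 (AQI 0–50). (50−0)·(70.78−0.00)/(348.08−0.00) + 0 = 50·70.78/348.08 + 0 ≈ 10.17 → 10.
CO: 45.10 lies in 38.60–50.16, so I_lo=301, I_hi=500, C_lo=38.60, C_hi=50.16.
(500−301)/(50.16−38.60) × (45.10−38.60) + 301 = 199/11.56 × 6.50 + 301 ≈ 412.89 → 413.
Sub-indices: PM10→119, O₃→185, PM2.5→84, SO₂→141, NO₂→10, CO→413. Overall AQI = max = 413; dominant pollutant is CO.
AQI 413: Hazardous.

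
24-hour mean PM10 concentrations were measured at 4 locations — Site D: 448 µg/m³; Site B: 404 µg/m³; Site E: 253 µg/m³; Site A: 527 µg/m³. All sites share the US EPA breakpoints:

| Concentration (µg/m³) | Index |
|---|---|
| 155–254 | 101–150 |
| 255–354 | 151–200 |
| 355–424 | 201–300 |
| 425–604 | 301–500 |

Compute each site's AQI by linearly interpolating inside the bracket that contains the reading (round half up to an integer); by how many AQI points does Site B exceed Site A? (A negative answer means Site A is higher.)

-143

Site D 448: bracket 425–604 → index 301–500; slope 199/179, offset 23.
AQI = 301 + 199/179·23 ≈ 326.57 ⇒ 327.
Site B 404: bracket 355–424 → index 201–300; slope 99/69, offset 49.
AQI = 201 + 99/69·49 ≈ 271.30 ⇒ 271.
Site E: 253 ∈ [155, 254] ↔ index [101, 150].
101 + (253−155)·(150−101)/(254−155) = 101 + 98·49/99 ≈ 149.51, so AQI = 150.
Site A 527: bracket 425–604 → index 301–500; slope 199/179, offset 102.
AQI = 301 + 199/179·102 ≈ 414.40 ⇒ 414.
AQIs: Site D=327, Site B=271, Site E=150, Site A=414. Site B (271) − Site A (414) = -143.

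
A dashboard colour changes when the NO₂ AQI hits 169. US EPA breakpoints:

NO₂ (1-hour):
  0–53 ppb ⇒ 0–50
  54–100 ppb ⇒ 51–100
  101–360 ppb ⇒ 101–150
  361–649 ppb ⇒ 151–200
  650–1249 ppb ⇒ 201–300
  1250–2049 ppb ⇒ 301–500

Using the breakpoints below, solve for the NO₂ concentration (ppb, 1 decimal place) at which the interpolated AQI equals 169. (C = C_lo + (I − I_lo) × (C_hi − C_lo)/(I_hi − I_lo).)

AQI 169 lies in the 151–200 band, which corresponds to 361–649 ppb.
C = 361 + (169−151)×(649−361)/(200−151) = 361 + 18×288/49 ≈ 466.796 ppb → 466.8 ppb to 1 dp.

466.8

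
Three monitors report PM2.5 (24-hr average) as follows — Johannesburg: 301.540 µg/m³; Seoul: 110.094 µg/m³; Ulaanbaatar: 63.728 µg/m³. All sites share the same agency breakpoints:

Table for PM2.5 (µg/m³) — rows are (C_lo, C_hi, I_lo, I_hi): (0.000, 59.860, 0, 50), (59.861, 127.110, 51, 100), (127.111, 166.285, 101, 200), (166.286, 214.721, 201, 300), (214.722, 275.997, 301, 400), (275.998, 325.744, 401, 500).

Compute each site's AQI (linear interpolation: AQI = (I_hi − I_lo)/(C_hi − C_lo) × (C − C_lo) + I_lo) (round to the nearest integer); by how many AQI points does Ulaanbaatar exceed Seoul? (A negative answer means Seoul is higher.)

-34

Johannesburg: 301.540 lies in 275.998–325.744, so I_lo=401, I_hi=500, C_lo=275.998, C_hi=325.744.
(500−401)/(325.744−275.998) × (301.540−275.998) + 401 = 99/49.746 × 25.542 + 401 ≈ 451.83 → 452.
Seoul: 110.094 ∈ [59.861, 127.110] ↔ index [51, 100].
51 + (110.094−59.861)·(100−51)/(127.110−59.861) = 51 + 50.233·49/67.249 ≈ 87.60, so AQI = 88.
Ulaanbaatar: 63.728 lies in 59.861–127.110, so I_lo=51, I_hi=100, C_lo=59.861, C_hi=127.110.
(100−51)/(127.110−59.861) × (63.728−59.861) + 51 = 49/67.249 × 3.867 + 51 ≈ 53.82 → 54.
AQIs: Johannesburg=452, Seoul=88, Ulaanbaatar=54. Ulaanbaatar (54) − Seoul (88) = -34.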